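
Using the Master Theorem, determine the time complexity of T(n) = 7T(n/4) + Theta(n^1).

Master Theorem for T(n) = 7T(n/4) + O(n^1):

a = 7, b = 4, c = 1
log_b(a) = log_4(7) = 1.4037

Case 1: c = 1 < log_4(7) = 1.4037
T(n) = O(n^(log_4 7))

For T(n) = 7T(n/4) + O(n^1): log_4(7) = 1.4037. This is Case 1 of the Master Theorem (c < log_b(a), work dominated by leaves), giving O(n^(log_4 7)).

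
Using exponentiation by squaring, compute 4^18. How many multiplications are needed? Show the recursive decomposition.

Computing 4^18 by squaring (build up from 4^1; each line after the first costs one multiplication):

4^1 = 4
4^2 = (4^1)^2 = 4^2 = 16
4^4 = (4^2)^2 = 16^2 = 256
4^8 = (4^4)^2 = 256^2 = 65536
4^9 = 4 * 4^8 = 4 * 65536 = 262144
4^18 = (4^9)^2 = 262144^2 = 68719476736

Result: 68719476736
Multiplications needed: 5 (5 lines after 4^1)

4^18 = 68719476736. Using exponentiation by squaring, this requires 5 multiplications. The key idea: if the exponent is even, square the half-power; if odd, multiply by the base once.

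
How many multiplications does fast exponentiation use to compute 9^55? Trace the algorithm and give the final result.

Computing 9^55 by squaring (build up from 9^1; each line after the first costs one multiplication):

9^1 = 9
9^2 = (9^1)^2 = 9^2 = 81
9^3 = 9 * 9^2 = 9 * 81 = 729
9^6 = (9^3)^2 = 729^2 = 531441
9^12 = (9^6)^2 = 531441^2 = 282429536481
9^13 = 9 * 9^12 = 9 * 282429536481 = 2541865828329
9^26 = (9^13)^2 = 2541865828329^2 = 6461081889226673298932241
9^27 = 9 * 9^26 = 9 * 6461081889226673298932241 = 58149737003040059690390169
9^54 = (9^27)^2 = 58149737003040059690390169^2 = 3381391913522726342930221472392241170198527451848561
9^55 = 9 * 9^54 = 9 * 3381391913522726342930221472392241170198527451848561 = 30432527221704537086371993251530170531786747066637049

Result: 30432527221704537086371993251530170531786747066637049
Multiplications needed: 9 (9 lines after 9^1)

9^55 = 30432527221704537086371993251530170531786747066637049. Using exponentiation by squaring, this requires 9 multiplications. The key idea: if the exponent is even, square the half-power; if odd, multiply by the base once.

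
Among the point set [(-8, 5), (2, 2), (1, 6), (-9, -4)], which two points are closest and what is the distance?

Computing all pairwise distances among 4 points:

d((-8, 5), (2, 2)) = 10.4403
d((-8, 5), (1, 6)) = 9.0554
d((-8, 5), (-9, -4)) = 9.0554
d((2, 2), (1, 6)) = 4.1231 <-- minimum
d((2, 2), (-9, -4)) = 12.53
d((1, 6), (-9, -4)) = 14.1421

Closest pair: (2, 2) and (1, 6) with distance 4.1231

The closest pair is (2, 2) and (1, 6) with Euclidean distance 4.1231. For 4 points, brute-force pairwise comparison is shown above. For large n, the divide-and-conquer algorithm (sort by x, recurse on halves, check the dividing strip) achieves O(n log n).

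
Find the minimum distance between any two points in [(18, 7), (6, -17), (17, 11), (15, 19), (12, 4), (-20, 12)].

Computing all pairwise distances among 6 points:

d((18, 7), (6, -17)) = 26.8328
d((18, 7), (17, 11)) = 4.1231 <-- minimum
d((18, 7), (15, 19)) = 12.3693
d((18, 7), (12, 4)) = 6.7082
d((18, 7), (-20, 12)) = 38.3275
d((6, -17), (17, 11)) = 30.0832
d((6, -17), (15, 19)) = 37.108
d((6, -17), (12, 4)) = 21.8403
d((6, -17), (-20, 12)) = 38.9487
d((17, 11), (15, 19)) = 8.2462
d((17, 11), (12, 4)) = 8.6023
d((17, 11), (-20, 12)) = 37.0135
d((15, 19), (12, 4)) = 15.2971
d((15, 19), (-20, 12)) = 35.6931
d((12, 4), (-20, 12)) = 32.9848

Closest pair: (18, 7) and (17, 11) with distance 4.1231

The closest pair is (18, 7) and (17, 11) with Euclidean distance 4.1231. For 6 points, brute-force pairwise comparison is shown above. For large n, the divide-and-conquer algorithm (sort by x, recurse on halves, check the dividing strip) achieves O(n log n).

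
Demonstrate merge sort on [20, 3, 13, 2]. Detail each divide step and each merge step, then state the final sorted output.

Merge sort trace:

Split: [20, 3, 13, 2] -> [20, 3] and [13, 2]
  Split: [20, 3] -> [20] and [3]
  Merge: [20] + [3] -> [3, 20]
  Split: [13, 2] -> [13] and [2]
  Merge: [13] + [2] -> [2, 13]
Merge: [3, 20] + [2, 13] -> [2, 3, 13, 20]

Final sorted array: [2, 3, 13, 20]

The merge sort proceeds by recursively splitting the array and merging sorted halves.
After all merges, the sorted array is [2, 3, 13, 20].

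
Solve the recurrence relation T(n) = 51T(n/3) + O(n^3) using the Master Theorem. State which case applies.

Master Theorem for T(n) = 51T(n/3) + O(n^3):

a = 51, b = 3, c = 3
log_b(a) = log_3(51) = 3.5789

Case 1: c = 3 < log_3(51) = 3.5789
T(n) = O(n^(log_3 51))

For T(n) = 51T(n/3) + O(n^3): log_3(51) = 3.5789. This is Case 1 of the Master Theorem (c < log_b(a), work dominated by leaves), giving O(n^(log_3 51)).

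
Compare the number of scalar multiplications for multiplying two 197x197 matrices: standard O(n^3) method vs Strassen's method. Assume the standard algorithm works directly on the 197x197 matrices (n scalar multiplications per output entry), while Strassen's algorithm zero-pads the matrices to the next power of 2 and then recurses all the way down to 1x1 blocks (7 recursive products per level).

Matrix multiplication for 197x197 matrices:

Strassen's algorithm requires power-of-2 dimensions. Pad 197x197 to 256x256 (next power of 2).

Standard algorithm: 197^3 = 7645373 multiplications
Strassen's algorithm: 7^(log2(256)) = 7^8 = 5764801 multiplications
Savings: 7645373 - 5764801 = 1880572 multiplications

Standard: 7645373 multiplications (197^3). Strassen: 5764801 multiplications (7^8, after padding to 256x256). Strassen reduces 8 recursive multiplications to 7 at each level.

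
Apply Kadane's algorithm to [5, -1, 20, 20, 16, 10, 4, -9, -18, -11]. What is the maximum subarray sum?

Using Kadane's algorithm on [5, -1, 20, 20, 16, 10, 4, -9, -18, -11]:

Scanning through the array:
Position 1 (value -1): max_ending_here = 4, max_so_far = 5
Position 2 (value 20): max_ending_here = 24, max_so_far = 24
Position 3 (value 20): max_ending_here = 44, max_so_far = 44
Position 4 (value 16): max_ending_here = 60, max_so_far = 60
Position 5 (value 10): max_ending_here = 70, max_so_far = 70
Position 6 (value 4): max_ending_here = 74, max_so_far = 74
Position 7 (value -9): max_ending_here = 65, max_so_far = 74
Position 8 (value -18): max_ending_here = 47, max_so_far = 74
Position 9 (value -11): max_ending_here = 36, max_so_far = 74

Maximum subarray: [5, -1, 20, 20, 16, 10, 4]
Maximum sum: 74

The maximum subarray is [5, -1, 20, 20, 16, 10, 4] with sum 74. This subarray runs from index 0 to index 6.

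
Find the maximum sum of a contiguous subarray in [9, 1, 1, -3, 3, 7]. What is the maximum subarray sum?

Using Kadane's algorithm on [9, 1, 1, -3, 3, 7]:

Scanning through the array:
Position 1 (value 1): max_ending_here = 10, max_so_far = 10
Position 2 (value 1): max_ending_here = 11, max_so_far = 11
Position 3 (value -3): max_ending_here = 8, max_so_far = 11
Position 4 (value 3): max_ending_here = 11, max_so_far = 11
Position 5 (value 7): max_ending_here = 18, max_so_far = 18

Maximum subarray: [9, 1, 1, -3, 3, 7]
Maximum sum: 18

The maximum subarray is [9, 1, 1, -3, 3, 7] with sum 18. This subarray runs from index 0 to index 5.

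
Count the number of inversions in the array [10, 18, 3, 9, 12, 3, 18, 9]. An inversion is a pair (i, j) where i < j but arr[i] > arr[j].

Finding inversions in [10, 18, 3, 9, 12, 3, 18, 9]:

(0, 2): arr[0]=10 > arr[2]=3
(0, 3): arr[0]=10 > arr[3]=9
(0, 5): arr[0]=10 > arr[5]=3
(0, 7): arr[0]=10 > arr[7]=9
(1, 2): arr[1]=18 > arr[2]=3
(1, 3): arr[1]=18 > arr[3]=9
(1, 4): arr[1]=18 > arr[4]=12
(1, 5): arr[1]=18 > arr[5]=3
(1, 7): arr[1]=18 > arr[7]=9
(3, 5): arr[3]=9 > arr[5]=3
(4, 5): arr[4]=12 > arr[5]=3
(4, 7): arr[4]=12 > arr[7]=9
(6, 7): arr[6]=18 > arr[7]=9

Total inversions: 13

The array has 13 inversion(s): (0,2), (0,3), (0,5), (0,7), (1,2), (1,3), (1,4), (1,5), (1,7), (3,5), (4,5), (4,7), (6,7). Each pair (i,j) satisfies i < j and arr[i] > arr[j].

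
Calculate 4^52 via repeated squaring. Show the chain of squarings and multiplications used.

Computing 4^52 by squaring (build up from 4^1; each line after the first costs one multiplication):

4^1 = 4
4^2 = (4^1)^2 = 4^2 = 16
4^3 = 4 * 4^2 = 4 * 16 = 64
4^6 = (4^3)^2 = 64^2 = 4096
4^12 = (4^6)^2 = 4096^2 = 16777216
4^13 = 4 * 4^12 = 4 * 16777216 = 67108864
4^26 = (4^13)^2 = 67108864^2 = 4503599627370496
4^52 = (4^26)^2 = 4503599627370496^2 = 20282409603651670423947251286016

Result: 20282409603651670423947251286016
Multiplications needed: 7 (7 lines after 4^1)

4^52 = 20282409603651670423947251286016. Using exponentiation by squaring, this requires 7 multiplications. The key idea: if the exponent is even, square the half-power; if odd, multiply by the base once.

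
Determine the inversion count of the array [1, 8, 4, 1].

Finding inversions in [1, 8, 4, 1]:

(1, 2): arr[1]=8 > arr[2]=4
(1, 3): arr[1]=8 > arr[3]=1
(2, 3): arr[2]=4 > arr[3]=1

Total inversions: 3

The array has 3 inversion(s): (1,2), (1,3), (2,3). Each pair (i,j) satisfies i < j and arr[i] > arr[j].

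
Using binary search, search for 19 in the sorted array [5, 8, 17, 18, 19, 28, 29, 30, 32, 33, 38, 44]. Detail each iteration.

Binary search for 19 in [5, 8, 17, 18, 19, 28, 29, 30, 32, 33, 38, 44]:

lo=0, hi=11, mid=5, arr[mid]=28 -> 28 > 19, search left half
lo=0, hi=4, mid=2, arr[mid]=17 -> 17 < 19, search right half
lo=3, hi=4, mid=3, arr[mid]=18 -> 18 < 19, search right half
lo=4, hi=4, mid=4, arr[mid]=19 -> Found target at index 4!

Binary search finds 19 at index 4 after 4 comparisons. The search repeatedly halves the search space by comparing with the middle element.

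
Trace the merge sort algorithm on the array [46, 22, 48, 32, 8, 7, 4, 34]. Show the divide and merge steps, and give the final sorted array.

Merge sort trace:

Split: [46, 22, 48, 32, 8, 7, 4, 34] -> [46, 22, 48, 32] and [8, 7, 4, 34]
  Split: [46, 22, 48, 32] -> [46, 22] and [48, 32]
    Split: [46, 22] -> [46] and [22]
    Merge: [46] + [22] -> [22, 46]
    Split: [48, 32] -> [48] and [32]
    Merge: [48] + [32] -> [32, 48]
  Merge: [22, 46] + [32, 48] -> [22, 32, 46, 48]
  Split: [8, 7, 4, 34] -> [8, 7] and [4, 34]
    Split: [8, 7] -> [8] and [7]
    Merge: [8] + [7] -> [7, 8]
    Split: [4, 34] -> [4] and [34]
    Merge: [4] + [34] -> [4, 34]
  Merge: [7, 8] + [4, 34] -> [4, 7, 8, 34]
Merge: [22, 32, 46, 48] + [4, 7, 8, 34] -> [4, 7, 8, 22, 32, 34, 46, 48]

Final sorted array: [4, 7, 8, 22, 32, 34, 46, 48]

The merge sort proceeds by recursively splitting the array and merging sorted halves.
After all merges, the sorted array is [4, 7, 8, 22, 32, 34, 46, 48].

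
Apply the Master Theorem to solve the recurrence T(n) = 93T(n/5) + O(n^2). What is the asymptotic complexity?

Master Theorem for T(n) = 93T(n/5) + O(n^2):

a = 93, b = 5, c = 2
log_b(a) = log_5(93) = 2.8163

Case 1: c = 2 < log_5(93) = 2.8163
T(n) = O(n^(log_5 93))

For T(n) = 93T(n/5) + O(n^2): log_5(93) = 2.8163. This is Case 1 of the Master Theorem (c < log_b(a), work dominated by leaves), giving O(n^(log_5 93)).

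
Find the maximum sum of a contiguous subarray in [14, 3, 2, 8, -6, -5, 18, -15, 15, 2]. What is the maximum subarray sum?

Using Kadane's algorithm on [14, 3, 2, 8, -6, -5, 18, -15, 15, 2]:

Scanning through the array:
Position 1 (value 3): max_ending_here = 17, max_so_far = 17
Position 2 (value 2): max_ending_here = 19, max_so_far = 19
Position 3 (value 8): max_ending_here = 27, max_so_far = 27
Position 4 (value -6): max_ending_here = 21, max_so_far = 27
Position 5 (value -5): max_ending_here = 16, max_so_far = 27
Position 6 (value 18): max_ending_here = 34, max_so_far = 34
Position 7 (value -15): max_ending_here = 19, max_so_far = 34
Position 8 (value 15): max_ending_here = 34, max_so_far = 34
Position 9 (value 2): max_ending_here = 36, max_so_far = 36

Maximum subarray: [14, 3, 2, 8, -6, -5, 18, -15, 15, 2]
Maximum sum: 36

The maximum subarray is [14, 3, 2, 8, -6, -5, 18, -15, 15, 2] with sum 36. This subarray runs from index 0 to index 9.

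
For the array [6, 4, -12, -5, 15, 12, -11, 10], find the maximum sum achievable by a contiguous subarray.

Using Kadane's algorithm on [6, 4, -12, -5, 15, 12, -11, 10]:

Scanning through the array:
Position 1 (value 4): max_ending_here = 10, max_so_far = 10
Position 2 (value -12): max_ending_here = -2, max_so_far = 10
Position 3 (value -5): max_ending_here = -5, max_so_far = 10
Position 4 (value 15): max_ending_here = 15, max_so_far = 15
Position 5 (value 12): max_ending_here = 27, max_so_far = 27
Position 6 (value -11): max_ending_here = 16, max_so_far = 27
Position 7 (value 10): max_ending_here = 26, max_so_far = 27

Maximum subarray: [15, 12]
Maximum sum: 27

The maximum subarray is [15, 12] with sum 27. This subarray runs from index 4 to index 5.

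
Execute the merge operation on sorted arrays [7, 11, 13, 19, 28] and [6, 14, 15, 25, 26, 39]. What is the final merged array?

Merging process:

Compare 7 vs 6: take 6 from right. Merged: [6]
Compare 7 vs 14: take 7 from left. Merged: [6, 7]
Compare 11 vs 14: take 11 from left. Merged: [6, 7, 11]
Compare 13 vs 14: take 13 from left. Merged: [6, 7, 11, 13]
Compare 19 vs 14: take 14 from right. Merged: [6, 7, 11, 13, 14]
Compare 19 vs 15: take 15 from right. Merged: [6, 7, 11, 13, 14, 15]
Compare 19 vs 25: take 19 from left. Merged: [6, 7, 11, 13, 14, 15, 19]
Compare 28 vs 25: take 25 from right. Merged: [6, 7, 11, 13, 14, 15, 19, 25]
Compare 28 vs 26: take 26 from right. Merged: [6, 7, 11, 13, 14, 15, 19, 25, 26]
Compare 28 vs 39: take 28 from left. Merged: [6, 7, 11, 13, 14, 15, 19, 25, 26, 28]
Append remaining from right: [39]. Merged: [6, 7, 11, 13, 14, 15, 19, 25, 26, 28, 39]

Final merged array: [6, 7, 11, 13, 14, 15, 19, 25, 26, 28, 39]
Total comparisons: 10

The merged array is [6, 7, 11, 13, 14, 15, 19, 25, 26, 28, 39], requiring 10 comparisons. The merge step runs in O(n) time where n is the total number of elements.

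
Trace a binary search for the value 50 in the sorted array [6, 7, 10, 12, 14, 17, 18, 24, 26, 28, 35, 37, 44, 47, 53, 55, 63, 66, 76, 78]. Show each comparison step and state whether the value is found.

Binary search for 50 in [6, 7, 10, 12, 14, 17, 18, 24, 26, 28, 35, 37, 44, 47, 53, 55, 63, 66, 76, 78]:

lo=0, hi=19, mid=9, arr[mid]=28 -> 28 < 50, search right half
lo=10, hi=19, mid=14, arr[mid]=53 -> 53 > 50, search left half
lo=10, hi=13, mid=11, arr[mid]=37 -> 37 < 50, search right half
lo=12, hi=13, mid=12, arr[mid]=44 -> 44 < 50, search right half
lo=13, hi=13, mid=13, arr[mid]=47 -> 47 < 50, search right half
lo=14 > hi=13, target 50 not found

Binary search determines that 50 is not in the array after 5 comparisons. The search space was exhausted without finding the target.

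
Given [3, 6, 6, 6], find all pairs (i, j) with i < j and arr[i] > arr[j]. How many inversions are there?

Finding inversions in [3, 6, 6, 6]:


Total inversions: 0

The array has 0 inversions. It is already sorted.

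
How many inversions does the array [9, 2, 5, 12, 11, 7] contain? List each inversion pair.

Finding inversions in [9, 2, 5, 12, 11, 7]:

(0, 1): arr[0]=9 > arr[1]=2
(0, 2): arr[0]=9 > arr[2]=5
(0, 5): arr[0]=9 > arr[5]=7
(3, 4): arr[3]=12 > arr[4]=11
(3, 5): arr[3]=12 > arr[5]=7
(4, 5): arr[4]=11 > arr[5]=7

Total inversions: 6

The array has 6 inversion(s): (0,1), (0,2), (0,5), (3,4), (3,5), (4,5). Each pair (i,j) satisfies i < j and arr[i] > arr[j].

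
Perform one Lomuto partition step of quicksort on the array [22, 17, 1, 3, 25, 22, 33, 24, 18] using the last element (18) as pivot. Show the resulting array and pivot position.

Lomuto partition with pivot = 18:

Initial array: [22, 17, 1, 3, 25, 22, 33, 24, 18]

arr[0]=22 > 18: no swap
arr[1]=17 <= 18: swap with position 0, array becomes [17, 22, 1, 3, 25, 22, 33, 24, 18]
arr[2]=1 <= 18: swap with position 1, array becomes [17, 1, 22, 3, 25, 22, 33, 24, 18]
arr[3]=3 <= 18: swap with position 2, array becomes [17, 1, 3, 22, 25, 22, 33, 24, 18]
arr[4]=25 > 18: no swap
arr[5]=22 > 18: no swap
arr[6]=33 > 18: no swap
arr[7]=24 > 18: no swap

Place pivot at position 3: [17, 1, 3, 18, 25, 22, 33, 24, 22]
Pivot position: 3

After partitioning with pivot 18, the array becomes [17, 1, 3, 18, 25, 22, 33, 24, 22]. The pivot is placed at index 3. All elements to the left of the pivot are <= 18, and all elements to the right are > 18.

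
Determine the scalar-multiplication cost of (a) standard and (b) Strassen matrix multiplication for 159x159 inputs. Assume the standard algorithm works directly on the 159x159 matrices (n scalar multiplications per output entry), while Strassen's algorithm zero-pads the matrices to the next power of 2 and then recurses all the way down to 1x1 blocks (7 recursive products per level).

Matrix multiplication for 159x159 matrices:

Strassen's algorithm requires power-of-2 dimensions. Pad 159x159 to 256x256 (next power of 2).

Standard algorithm: 159^3 = 4019679 multiplications
Strassen's algorithm: 7^(log2(256)) = 7^8 = 5764801 multiplications
Difference: 4019679 - 5764801 = -1745122 (Strassen uses MORE here due to padding overhead — for small or just-over-power-of-2 n, padding can outweigh the per-level savings)

Standard: 4019679 multiplications (159^3). Strassen: 5764801 multiplications (7^8, after padding to 256x256). Strassen reduces 8 recursive multiplications to 7 at each level.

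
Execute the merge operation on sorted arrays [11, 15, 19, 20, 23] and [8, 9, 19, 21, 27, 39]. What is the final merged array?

Merging process:

Compare 11 vs 8: take 8 from right. Merged: [8]
Compare 11 vs 9: take 9 from right. Merged: [8, 9]
Compare 11 vs 19: take 11 from left. Merged: [8, 9, 11]
Compare 15 vs 19: take 15 from left. Merged: [8, 9, 11, 15]
Compare 19 vs 19: take 19 from left. Merged: [8, 9, 11, 15, 19]
Compare 20 vs 19: take 19 from right. Merged: [8, 9, 11, 15, 19, 19]
Compare 20 vs 21: take 20 from left. Merged: [8, 9, 11, 15, 19, 19, 20]
Compare 23 vs 21: take 21 from right. Merged: [8, 9, 11, 15, 19, 19, 20, 21]
Compare 23 vs 27: take 23 from left. Merged: [8, 9, 11, 15, 19, 19, 20, 21, 23]
Append remaining from right: [27, 39]. Merged: [8, 9, 11, 15, 19, 19, 20, 21, 23, 27, 39]

Final merged array: [8, 9, 11, 15, 19, 19, 20, 21, 23, 27, 39]
Total comparisons: 9

The merged array is [8, 9, 11, 15, 19, 19, 20, 21, 23, 27, 39], requiring 9 comparisons. The merge step runs in O(n) time where n is the total number of elements.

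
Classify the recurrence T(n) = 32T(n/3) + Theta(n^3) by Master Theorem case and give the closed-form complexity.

Master Theorem for T(n) = 32T(n/3) + O(n^3):

a = 32, b = 3, c = 3
log_b(a) = log_3(32) = 3.1546

Case 1: c = 3 < log_3(32) = 3.1546
T(n) = O(n^(log_3 32))

For T(n) = 32T(n/3) + O(n^3): log_3(32) = 3.1546. This is Case 1 of the Master Theorem (c < log_b(a), work dominated by leaves), giving O(n^(log_3 32)).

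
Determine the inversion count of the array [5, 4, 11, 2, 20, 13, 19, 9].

Finding inversions in [5, 4, 11, 2, 20, 13, 19, 9]:

(0, 1): arr[0]=5 > arr[1]=4
(0, 3): arr[0]=5 > arr[3]=2
(1, 3): arr[1]=4 > arr[3]=2
(2, 3): arr[2]=11 > arr[3]=2
(2, 7): arr[2]=11 > arr[7]=9
(4, 5): arr[4]=20 > arr[5]=13
(4, 6): arr[4]=20 > arr[6]=19
(4, 7): arr[4]=20 > arr[7]=9
(5, 7): arr[5]=13 > arr[7]=9
(6, 7): arr[6]=19 > arr[7]=9

Total inversions: 10

The array has 10 inversion(s): (0,1), (0,3), (1,3), (2,3), (2,7), (4,5), (4,6), (4,7), (5,7), (6,7). Each pair (i,j) satisfies i < j and arr[i] > arr[j].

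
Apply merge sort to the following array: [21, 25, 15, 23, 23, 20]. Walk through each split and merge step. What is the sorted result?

Merge sort trace:

Split: [21, 25, 15, 23, 23, 20] -> [21, 25, 15] and [23, 23, 20]
  Split: [21, 25, 15] -> [21] and [25, 15]
    Split: [25, 15] -> [25] and [15]
    Merge: [25] + [15] -> [15, 25]
  Merge: [21] + [15, 25] -> [15, 21, 25]
  Split: [23, 23, 20] -> [23] and [23, 20]
    Split: [23, 20] -> [23] and [20]
    Merge: [23] + [20] -> [20, 23]
  Merge: [23] + [20, 23] -> [20, 23, 23]
Merge: [15, 21, 25] + [20, 23, 23] -> [15, 20, 21, 23, 23, 25]

Final sorted array: [15, 20, 21, 23, 23, 25]

The merge sort proceeds by recursively splitting the array and merging sorted halves.
After all merges, the sorted array is [15, 20, 21, 23, 23, 25].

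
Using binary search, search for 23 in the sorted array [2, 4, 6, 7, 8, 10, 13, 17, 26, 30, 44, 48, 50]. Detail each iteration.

Binary search for 23 in [2, 4, 6, 7, 8, 10, 13, 17, 26, 30, 44, 48, 50]:

lo=0, hi=12, mid=6, arr[mid]=13 -> 13 < 23, search right half
lo=7, hi=12, mid=9, arr[mid]=30 -> 30 > 23, search left half
lo=7, hi=8, mid=7, arr[mid]=17 -> 17 < 23, search right half
lo=8, hi=8, mid=8, arr[mid]=26 -> 26 > 23, search left half
lo=8 > hi=7, target 23 not found

Binary search determines that 23 is not in the array after 4 comparisons. The search space was exhausted without finding the target.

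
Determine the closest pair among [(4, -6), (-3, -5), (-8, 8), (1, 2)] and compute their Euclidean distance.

Computing all pairwise distances among 4 points:

d((4, -6), (-3, -5)) = 7.0711 <-- minimum
d((4, -6), (-8, 8)) = 18.4391
d((4, -6), (1, 2)) = 8.544
d((-3, -5), (-8, 8)) = 13.9284
d((-3, -5), (1, 2)) = 8.0623
d((-8, 8), (1, 2)) = 10.8167

Closest pair: (4, -6) and (-3, -5) with distance 7.0711

The closest pair is (4, -6) and (-3, -5) with Euclidean distance 7.0711. For 4 points, brute-force pairwise comparison is shown above. For large n, the divide-and-conquer algorithm (sort by x, recurse on halves, check the dividing strip) achieves O(n log n).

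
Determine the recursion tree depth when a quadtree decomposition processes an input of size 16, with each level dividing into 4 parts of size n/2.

For divide and conquer with division factor 2:

Problem sizes at each level:
Level 0: 16
Level 1: 8
Level 2: 4
Level 3: 2
Level 4: 1

The root is level 0 and the size-1 base case is level 4 (the tree spans levels 0 through 4, i.e. 5 levels counting the root), so the depth is the number of divisions: log_2(16) = 4

The recursion tree depth is log_2(16) = 4. At each level, the problem size is divided by 2, so it takes 4 divisions to reduce to a base case of size 1. The algorithm makes 4 recursive calls at each level.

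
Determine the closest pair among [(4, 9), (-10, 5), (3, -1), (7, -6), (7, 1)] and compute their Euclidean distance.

Computing all pairwise distances among 5 points:

d((4, 9), (-10, 5)) = 14.5602
d((4, 9), (3, -1)) = 10.0499
d((4, 9), (7, -6)) = 15.2971
d((4, 9), (7, 1)) = 8.544
d((-10, 5), (3, -1)) = 14.3178
d((-10, 5), (7, -6)) = 20.2485
d((-10, 5), (7, 1)) = 17.4642
d((3, -1), (7, -6)) = 6.4031
d((3, -1), (7, 1)) = 4.4721 <-- minimum
d((7, -6), (7, 1)) = 7.0

Closest pair: (3, -1) and (7, 1) with distance 4.4721

The closest pair is (3, -1) and (7, 1) with Euclidean distance 4.4721. For 5 points, brute-force pairwise comparison is shown above. For large n, the divide-and-conquer algorithm (sort by x, recurse on halves, check the dividing strip) achieves O(n log n).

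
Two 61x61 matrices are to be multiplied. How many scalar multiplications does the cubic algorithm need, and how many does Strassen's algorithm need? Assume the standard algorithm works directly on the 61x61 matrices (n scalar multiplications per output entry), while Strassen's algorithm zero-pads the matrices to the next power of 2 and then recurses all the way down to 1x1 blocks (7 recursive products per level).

Matrix multiplication for 61x61 matrices:

Strassen's algorithm requires power-of-2 dimensions. Pad 61x61 to 64x64 (next power of 2).

Standard algorithm: 61^3 = 226981 multiplications
Strassen's algorithm: 7^(log2(64)) = 7^6 = 117649 multiplications
Savings: 226981 - 117649 = 109332 multiplications

Standard: 226981 multiplications (61^3). Strassen: 117649 multiplications (7^6, after padding to 64x64). Strassen reduces 8 recursive multiplications to 7 at each level.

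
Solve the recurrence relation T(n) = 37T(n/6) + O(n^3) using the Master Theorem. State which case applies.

Master Theorem for T(n) = 37T(n/6) + O(n^3):

a = 37, b = 6, c = 3
log_b(a) = log_6(37) = 2.0153

Case 3: c = 3 > log_6(37) = 2.0153
T(n) = O(n^3) = O(n^3)

For T(n) = 37T(n/6) + O(n^3): log_6(37) = 2.0153. This is Case 3 of the Master Theorem (c > log_b(a), work dominated by root), giving O(n^3).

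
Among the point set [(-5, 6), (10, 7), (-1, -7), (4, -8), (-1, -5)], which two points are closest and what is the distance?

Computing all pairwise distances among 5 points:

d((-5, 6), (10, 7)) = 15.0333
d((-5, 6), (-1, -7)) = 13.6015
d((-5, 6), (4, -8)) = 16.6433
d((-5, 6), (-1, -5)) = 11.7047
d((10, 7), (-1, -7)) = 17.8045
d((10, 7), (4, -8)) = 16.1555
d((10, 7), (-1, -5)) = 16.2788
d((-1, -7), (4, -8)) = 5.099
d((-1, -7), (-1, -5)) = 2.0 <-- minimum
d((4, -8), (-1, -5)) = 5.831

Closest pair: (-1, -7) and (-1, -5) with distance 2.0

The closest pair is (-1, -7) and (-1, -5) with Euclidean distance 2.0. For 5 points, brute-force pairwise comparison is shown above. For large n, the divide-and-conquer algorithm (sort by x, recurse on halves, check the dividing strip) achieves O(n log n).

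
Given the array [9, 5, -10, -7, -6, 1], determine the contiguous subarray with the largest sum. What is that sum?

Using Kadane's algorithm on [9, 5, -10, -7, -6, 1]:

Scanning through the array:
Position 1 (value 5): max_ending_here = 14, max_so_far = 14
Position 2 (value -10): max_ending_here = 4, max_so_far = 14
Position 3 (value -7): max_ending_here = -3, max_so_far = 14
Position 4 (value -6): max_ending_here = -6, max_so_far = 14
Position 5 (value 1): max_ending_here = 1, max_so_far = 14

Maximum subarray: [9, 5]
Maximum sum: 14

The maximum subarray is [9, 5] with sum 14. This subarray runs from index 0 to index 1.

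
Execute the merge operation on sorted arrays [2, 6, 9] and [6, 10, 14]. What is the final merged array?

Merging process:

Compare 2 vs 6: take 2 from left. Merged: [2]
Compare 6 vs 6: take 6 from left. Merged: [2, 6]
Compare 9 vs 6: take 6 from right. Merged: [2, 6, 6]
Compare 9 vs 10: take 9 from left. Merged: [2, 6, 6, 9]
Append remaining from right: [10, 14]. Merged: [2, 6, 6, 9, 10, 14]

Final merged array: [2, 6, 6, 9, 10, 14]
Total comparisons: 4

The merged array is [2, 6, 6, 9, 10, 14], requiring 4 comparisons. The merge step runs in O(n) time where n is the total number of elements.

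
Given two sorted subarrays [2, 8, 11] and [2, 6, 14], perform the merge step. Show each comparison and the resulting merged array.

Merging process:

Compare 2 vs 2: take 2 from left. Merged: [2]
Compare 8 vs 2: take 2 from right. Merged: [2, 2]
Compare 8 vs 6: take 6 from right. Merged: [2, 2, 6]
Compare 8 vs 14: take 8 from left. Merged: [2, 2, 6, 8]
Compare 11 vs 14: take 11 from left. Merged: [2, 2, 6, 8, 11]
Append remaining from right: [14]. Merged: [2, 2, 6, 8, 11, 14]

Final merged array: [2, 2, 6, 8, 11, 14]
Total comparisons: 5

The merged array is [2, 2, 6, 8, 11, 14], requiring 5 comparisons. The merge step runs in O(n) time where n is the total number of elements.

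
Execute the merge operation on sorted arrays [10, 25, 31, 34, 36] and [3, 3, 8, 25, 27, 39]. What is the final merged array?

Merging process:

Compare 10 vs 3: take 3 from right. Merged: [3]
Compare 10 vs 3: take 3 from right. Merged: [3, 3]
Compare 10 vs 8: take 8 from right. Merged: [3, 3, 8]
Compare 10 vs 25: take 10 from left. Merged: [3, 3, 8, 10]
Compare 25 vs 25: take 25 from left. Merged: [3, 3, 8, 10, 25]
Compare 31 vs 25: take 25 from right. Merged: [3, 3, 8, 10, 25, 25]
Compare 31 vs 27: take 27 from right. Merged: [3, 3, 8, 10, 25, 25, 27]
Compare 31 vs 39: take 31 from left. Merged: [3, 3, 8, 10, 25, 25, 27, 31]
Compare 34 vs 39: take 34 from left. Merged: [3, 3, 8, 10, 25, 25, 27, 31, 34]
Compare 36 vs 39: take 36 from left. Merged: [3, 3, 8, 10, 25, 25, 27, 31, 34, 36]
Append remaining from right: [39]. Merged: [3, 3, 8, 10, 25, 25, 27, 31, 34, 36, 39]

Final merged array: [3, 3, 8, 10, 25, 25, 27, 31, 34, 36, 39]
Total comparisons: 10

The merged array is [3, 3, 8, 10, 25, 25, 27, 31, 34, 36, 39], requiring 10 comparisons. The merge step runs in O(n) time where n is the total number of elements.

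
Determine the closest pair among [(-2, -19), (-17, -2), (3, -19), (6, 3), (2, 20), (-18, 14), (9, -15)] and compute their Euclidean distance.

Computing all pairwise distances among 7 points:

d((-2, -19), (-17, -2)) = 22.6716
d((-2, -19), (3, -19)) = 5.0 <-- minimum
d((-2, -19), (6, 3)) = 23.4094
d((-2, -19), (2, 20)) = 39.2046
d((-2, -19), (-18, 14)) = 36.6742
d((-2, -19), (9, -15)) = 11.7047
d((-17, -2), (3, -19)) = 26.2488
d((-17, -2), (6, 3)) = 23.5372
d((-17, -2), (2, 20)) = 29.0689
d((-17, -2), (-18, 14)) = 16.0312
d((-17, -2), (9, -15)) = 29.0689
d((3, -19), (6, 3)) = 22.2036
d((3, -19), (2, 20)) = 39.0128
d((3, -19), (-18, 14)) = 39.1152
d((3, -19), (9, -15)) = 7.2111
d((6, 3), (2, 20)) = 17.4642
d((6, 3), (-18, 14)) = 26.4008
d((6, 3), (9, -15)) = 18.2483
d((2, 20), (-18, 14)) = 20.8806
d((2, 20), (9, -15)) = 35.6931
d((-18, 14), (9, -15)) = 39.6232

Closest pair: (-2, -19) and (3, -19) with distance 5.0

The closest pair is (-2, -19) and (3, -19) with Euclidean distance 5.0. For 7 points, brute-force pairwise comparison is shown above. For large n, the divide-and-conquer algorithm (sort by x, recurse on halves, check the dividing strip) achieves O(n log n).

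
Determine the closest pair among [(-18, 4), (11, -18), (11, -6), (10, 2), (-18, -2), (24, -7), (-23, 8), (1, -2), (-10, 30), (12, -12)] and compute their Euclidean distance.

Computing all pairwise distances among 10 points:

d((-18, 4), (11, -18)) = 36.4005
d((-18, 4), (11, -6)) = 30.6757
d((-18, 4), (10, 2)) = 28.0713
d((-18, 4), (-18, -2)) = 6.0 <-- minimum
d((-18, 4), (24, -7)) = 43.4166
d((-18, 4), (-23, 8)) = 6.4031
d((-18, 4), (1, -2)) = 19.9249
d((-18, 4), (-10, 30)) = 27.2029
d((-18, 4), (12, -12)) = 34.0
d((11, -18), (11, -6)) = 12.0
d((11, -18), (10, 2)) = 20.025
d((11, -18), (-18, -2)) = 33.121
d((11, -18), (24, -7)) = 17.0294
d((11, -18), (-23, 8)) = 42.8019
d((11, -18), (1, -2)) = 18.868
d((11, -18), (-10, 30)) = 52.3927
d((11, -18), (12, -12)) = 6.0828
d((11, -6), (10, 2)) = 8.0623
d((11, -6), (-18, -2)) = 29.2746
d((11, -6), (24, -7)) = 13.0384
d((11, -6), (-23, 8)) = 36.7696
d((11, -6), (1, -2)) = 10.7703
d((11, -6), (-10, 30)) = 41.6773
d((11, -6), (12, -12)) = 6.0828
d((10, 2), (-18, -2)) = 28.2843
d((10, 2), (24, -7)) = 16.6433
d((10, 2), (-23, 8)) = 33.541
d((10, 2), (1, -2)) = 9.8489
d((10, 2), (-10, 30)) = 34.4093
d((10, 2), (12, -12)) = 14.1421
d((-18, -2), (24, -7)) = 42.2966
d((-18, -2), (-23, 8)) = 11.1803
d((-18, -2), (1, -2)) = 19.0
d((-18, -2), (-10, 30)) = 32.9848
d((-18, -2), (12, -12)) = 31.6228
d((24, -7), (-23, 8)) = 49.3356
d((24, -7), (1, -2)) = 23.5372
d((24, -7), (-10, 30)) = 50.2494
d((24, -7), (12, -12)) = 13.0
d((-23, 8), (1, -2)) = 26.0
d((-23, 8), (-10, 30)) = 25.5539
d((-23, 8), (12, -12)) = 40.3113
d((1, -2), (-10, 30)) = 33.8378
d((1, -2), (12, -12)) = 14.8661
d((-10, 30), (12, -12)) = 47.4131

Closest pair: (-18, 4) and (-18, -2) with distance 6.0

The closest pair is (-18, 4) and (-18, -2) with Euclidean distance 6.0. For 10 points, brute-force pairwise comparison is shown above. For large n, the divide-and-conquer algorithm (sort by x, recurse on halves, check the dividing strip) achieves O(n log n).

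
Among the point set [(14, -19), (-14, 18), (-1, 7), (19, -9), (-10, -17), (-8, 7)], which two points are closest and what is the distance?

Computing all pairwise distances among 6 points:

d((14, -19), (-14, 18)) = 46.4004
d((14, -19), (-1, 7)) = 30.0167
d((14, -19), (19, -9)) = 11.1803
d((14, -19), (-10, -17)) = 24.0832
d((14, -19), (-8, 7)) = 34.0588
d((-14, 18), (-1, 7)) = 17.0294
d((-14, 18), (19, -9)) = 42.638
d((-14, 18), (-10, -17)) = 35.2278
d((-14, 18), (-8, 7)) = 12.53
d((-1, 7), (19, -9)) = 25.6125
d((-1, 7), (-10, -17)) = 25.632
d((-1, 7), (-8, 7)) = 7.0 <-- minimum
d((19, -9), (-10, -17)) = 30.0832
d((19, -9), (-8, 7)) = 31.3847
d((-10, -17), (-8, 7)) = 24.0832

Closest pair: (-1, 7) and (-8, 7) with distance 7.0

The closest pair is (-1, 7) and (-8, 7) with Euclidean distance 7.0. For 6 points, brute-force pairwise comparison is shown above. For large n, the divide-and-conquer algorithm (sort by x, recurse on halves, check the dividing strip) achieves O(n log n).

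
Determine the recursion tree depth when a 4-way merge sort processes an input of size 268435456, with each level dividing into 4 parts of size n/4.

For divide and conquer with division factor 4:

Problem sizes at each level:
Level 0: 268435456
Level 1: 67108864
Level 2: 16777216
Level 3: 4194304
Level 4: 1048576
Level 5: 262144
Level 6: 65536
Level 7: 16384
Level 8: 4096
Level 9: 1024
Level 10: 256
Level 11: 64
Level 12: 16
Level 13: 4
Level 14: 1

The root is level 0 and the size-1 base case is level 14 (the tree spans levels 0 through 14, i.e. 15 levels counting the root), so the depth is the number of divisions: log_4(268435456) = 14

The recursion tree depth is log_4(268435456) = 14. At each level, the problem size is divided by 4, so it takes 14 divisions to reduce to a base case of size 1. The algorithm makes 4 recursive calls at each level.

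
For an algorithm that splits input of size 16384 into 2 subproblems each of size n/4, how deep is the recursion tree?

For divide and conquer with division factor 4:

Problem sizes at each level:
Level 0: 16384
Level 1: 4096
Level 2: 1024
Level 3: 256
Level 4: 64
Level 5: 16
Level 6: 4
Level 7: 1

The root is level 0 and the size-1 base case is level 7 (the tree spans levels 0 through 7, i.e. 8 levels counting the root), so the depth is the number of divisions: log_4(16384) = 7

The recursion tree depth is log_4(16384) = 7. At each level, the problem size is divided by 4, so it takes 7 divisions to reduce to a base case of size 1. The algorithm makes 2 recursive calls at each level.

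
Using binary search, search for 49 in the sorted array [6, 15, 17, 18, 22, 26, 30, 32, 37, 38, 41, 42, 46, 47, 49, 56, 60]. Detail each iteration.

Binary search for 49 in [6, 15, 17, 18, 22, 26, 30, 32, 37, 38, 41, 42, 46, 47, 49, 56, 60]:

lo=0, hi=16, mid=8, arr[mid]=37 -> 37 < 49, search right half
lo=9, hi=16, mid=12, arr[mid]=46 -> 46 < 49, search right half
lo=13, hi=16, mid=14, arr[mid]=49 -> Found target at index 14!

Binary search finds 49 at index 14 after 3 comparisons. The search repeatedly halves the search space by comparing with the middle element.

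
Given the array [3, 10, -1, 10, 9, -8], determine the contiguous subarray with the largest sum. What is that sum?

Using Kadane's algorithm on [3, 10, -1, 10, 9, -8]:

Scanning through the array:
Position 1 (value 10): max_ending_here = 13, max_so_far = 13
Position 2 (value -1): max_ending_here = 12, max_so_far = 13
Position 3 (value 10): max_ending_here = 22, max_so_far = 22
Position 4 (value 9): max_ending_here = 31, max_so_far = 31
Position 5 (value -8): max_ending_here = 23, max_so_far = 31

Maximum subarray: [3, 10, -1, 10, 9]
Maximum sum: 31

The maximum subarray is [3, 10, -1, 10, 9] with sum 31. This subarray runs from index 0 to index 4.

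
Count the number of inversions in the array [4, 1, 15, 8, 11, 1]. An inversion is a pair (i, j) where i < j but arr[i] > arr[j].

Finding inversions in [4, 1, 15, 8, 11, 1]:

(0, 1): arr[0]=4 > arr[1]=1
(0, 5): arr[0]=4 > arr[5]=1
(2, 3): arr[2]=15 > arr[3]=8
(2, 4): arr[2]=15 > arr[4]=11
(2, 5): arr[2]=15 > arr[5]=1
(3, 5): arr[3]=8 > arr[5]=1
(4, 5): arr[4]=11 > arr[5]=1

Total inversions: 7

The array has 7 inversion(s): (0,1), (0,5), (2,3), (2,4), (2,5), (3,5), (4,5). Each pair (i,j) satisfies i < j and arr[i] > arr[j].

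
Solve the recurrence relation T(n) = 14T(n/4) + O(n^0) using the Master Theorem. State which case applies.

Master Theorem for T(n) = 14T(n/4) + O(n^0):

a = 14, b = 4, c = 0
log_b(a) = log_4(14) = 1.9037

Case 1: c = 0 < log_4(14) = 1.9037
T(n) = O(n^(log_4 14))

For T(n) = 14T(n/4) + O(n^0): log_4(14) = 1.9037. This is Case 1 of the Master Theorem (c < log_b(a), work dominated by leaves), giving O(n^(log_4 14)).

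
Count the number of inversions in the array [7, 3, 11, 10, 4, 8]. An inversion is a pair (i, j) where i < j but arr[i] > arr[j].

Finding inversions in [7, 3, 11, 10, 4, 8]:

(0, 1): arr[0]=7 > arr[1]=3
(0, 4): arr[0]=7 > arr[4]=4
(2, 3): arr[2]=11 > arr[3]=10
(2, 4): arr[2]=11 > arr[4]=4
(2, 5): arr[2]=11 > arr[5]=8
(3, 4): arr[3]=10 > arr[4]=4
(3, 5): arr[3]=10 > arr[5]=8

Total inversions: 7

The array has 7 inversion(s): (0,1), (0,4), (2,3), (2,4), (2,5), (3,4), (3,5). Each pair (i,j) satisfies i < j and arr[i] > arr[j].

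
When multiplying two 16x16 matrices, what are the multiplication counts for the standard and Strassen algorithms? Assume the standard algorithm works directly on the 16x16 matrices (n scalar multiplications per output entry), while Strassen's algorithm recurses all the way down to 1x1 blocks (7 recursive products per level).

Matrix multiplication for 16x16 matrices:

Standard algorithm: 16^3 = 4096 multiplications
Strassen's algorithm: 7^(log2(16)) = 7^4 = 2401 multiplications
Savings: 4096 - 2401 = 1695 multiplications

Standard: 4096 multiplications (16^3). Strassen: 2401 multiplications (7^4). Strassen reduces 8 recursive multiplications to 7 at each level.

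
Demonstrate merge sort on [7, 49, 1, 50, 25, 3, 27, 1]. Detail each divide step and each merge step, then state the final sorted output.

Merge sort trace:

Split: [7, 49, 1, 50, 25, 3, 27, 1] -> [7, 49, 1, 50] and [25, 3, 27, 1]
  Split: [7, 49, 1, 50] -> [7, 49] and [1, 50]
    Split: [7, 49] -> [7] and [49]
    Merge: [7] + [49] -> [7, 49]
    Split: [1, 50] -> [1] and [50]
    Merge: [1] + [50] -> [1, 50]
  Merge: [7, 49] + [1, 50] -> [1, 7, 49, 50]
  Split: [25, 3, 27, 1] -> [25, 3] and [27, 1]
    Split: [25, 3] -> [25] and [3]
    Merge: [25] + [3] -> [3, 25]
    Split: [27, 1] -> [27] and [1]
    Merge: [27] + [1] -> [1, 27]
  Merge: [3, 25] + [1, 27] -> [1, 3, 25, 27]
Merge: [1, 7, 49, 50] + [1, 3, 25, 27] -> [1, 1, 3, 7, 25, 27, 49, 50]

Final sorted array: [1, 1, 3, 7, 25, 27, 49, 50]

The merge sort proceeds by recursively splitting the array and merging sorted halves.
After all merges, the sorted array is [1, 1, 3, 7, 25, 27, 49, 50].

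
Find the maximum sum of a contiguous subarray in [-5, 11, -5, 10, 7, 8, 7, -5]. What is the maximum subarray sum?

Using Kadane's algorithm on [-5, 11, -5, 10, 7, 8, 7, -5]:

Scanning through the array:
Position 1 (value 11): max_ending_here = 11, max_so_far = 11
Position 2 (value -5): max_ending_here = 6, max_so_far = 11
Position 3 (value 10): max_ending_here = 16, max_so_far = 16
Position 4 (value 7): max_ending_here = 23, max_so_far = 23
Position 5 (value 8): max_ending_here = 31, max_so_far = 31
Position 6 (value 7): max_ending_here = 38, max_so_far = 38
Position 7 (value -5): max_ending_here = 33, max_so_far = 38

Maximum subarray: [11, -5, 10, 7, 8, 7]
Maximum sum: 38

The maximum subarray is [11, -5, 10, 7, 8, 7] with sum 38. This subarray runs from index 1 to index 6.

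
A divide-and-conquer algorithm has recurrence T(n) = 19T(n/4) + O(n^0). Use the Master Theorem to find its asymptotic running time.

Master Theorem for T(n) = 19T(n/4) + O(n^0):

a = 19, b = 4, c = 0
log_b(a) = log_4(19) = 2.1240

Case 1: c = 0 < log_4(19) = 2.1240
T(n) = O(n^(log_4 19))

For T(n) = 19T(n/4) + O(n^0): log_4(19) = 2.1240. This is Case 1 of the Master Theorem (c < log_b(a), work dominated by leaves), giving O(n^(log_4 19)).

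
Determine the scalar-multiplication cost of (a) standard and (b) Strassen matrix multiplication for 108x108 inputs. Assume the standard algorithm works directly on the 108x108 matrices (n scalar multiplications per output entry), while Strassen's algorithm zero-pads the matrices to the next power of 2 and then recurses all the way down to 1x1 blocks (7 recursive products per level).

Matrix multiplication for 108x108 matrices:

Strassen's algorithm requires power-of-2 dimensions. Pad 108x108 to 128x128 (next power of 2).

Standard algorithm: 108^3 = 1259712 multiplications
Strassen's algorithm: 7^(log2(128)) = 7^7 = 823543 multiplications
Savings: 1259712 - 823543 = 436169 multiplications

Standard: 1259712 multiplications (108^3). Strassen: 823543 multiplications (7^7, after padding to 128x128). Strassen reduces 8 recursive multiplications to 7 at each level.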